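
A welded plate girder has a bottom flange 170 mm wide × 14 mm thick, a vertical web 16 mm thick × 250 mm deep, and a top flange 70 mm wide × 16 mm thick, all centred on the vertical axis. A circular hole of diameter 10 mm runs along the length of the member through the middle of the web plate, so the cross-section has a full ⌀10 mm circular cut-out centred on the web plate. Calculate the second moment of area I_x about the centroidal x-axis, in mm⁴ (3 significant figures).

Split into non-overlapping primitives; take the origin at the lower-left of the bounding box.
Bottom plate: 170 × 14, A = 2 380 mm², y = 7 mm, Ī = 38 873 mm⁴.
Web plate: 16 × 250, A = 4 000 mm², y = 139 mm, Ī = 20 833 333 mm⁴.
Top plate: 70 × 16, A = 1 120 mm², y = 272 mm, Ī = 23 893 mm⁴.
Hole (subtracted): ⌀10, A = 78.54 mm², y = 139 mm, Ī = 490.87 mm⁴.
Centroid: ȳ = ΣA·y / ΣA = 116.74 mm.
Transfer each piece to the centroidal x-axis using Ī + A·d² with d = y − 116.74:
  bottom plate: d = -109.74 mm → contributes +28 701 018 mm⁴
  web plate: d = 22.26 mm → contributes +22 815 323 mm⁴
  top plate: d = 155.26 mm → contributes +27 022 161 mm⁴
  hole: d = 22.26 mm → contributes −39 407 mm⁴
Total I = 78 499 095 mm⁴.

I_x ≈ 7.85 × 10⁷ mm⁴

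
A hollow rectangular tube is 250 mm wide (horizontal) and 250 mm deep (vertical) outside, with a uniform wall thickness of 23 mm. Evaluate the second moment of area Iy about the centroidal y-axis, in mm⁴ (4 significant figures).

Iy ≈ 1.812 × 10⁸ mm⁴

Decompose the section into non-overlapping parts with the origin at the bottom-left of its bounding rectangle.
Outer rectangle: 250 × 250, A = 62 500 mm², x = 125 mm, Ī = 325 520 833 mm⁴.
Inner void (subtracted): 204 × 204, A = 41 616 mm², x = 125 mm, Ī = 144 324 288 mm⁴.
By symmetry the centroid is at mid-width, x̄ = 125 mm.
All pieces are centred on the centroidal y-axis, so I = ΣĪ (holes subtracted) = 181 196 545 mm⁴.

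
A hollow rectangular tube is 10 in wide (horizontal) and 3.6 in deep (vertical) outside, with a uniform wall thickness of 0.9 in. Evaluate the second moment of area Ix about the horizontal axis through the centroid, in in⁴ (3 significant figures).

Ix ≈ 34.9 in⁴

Break the section into simple shapes (no overlaps), measuring from the bottom-left corner of the bounding box.
Outer rectangle: 10 × 3.6, A = 36 in², y = 1.8 in, Ī = 38.88 in⁴.
Inner void (subtracted): 8.2 × 1.8, A = 14.76 in², y = 1.8 in, Ī = 3.9852 in⁴.
By symmetry the centroid is at mid-height, ȳ = 1.8 in.
All pieces are centred on the horizontal axis through the centroid, so I = ΣĪ (holes subtracted) = 34.895 in⁴.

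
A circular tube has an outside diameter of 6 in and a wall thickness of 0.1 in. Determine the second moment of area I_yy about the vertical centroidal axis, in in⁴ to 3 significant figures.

Split into non-overlapping primitives; take the origin at the lower-left of the bounding box.
Outer circle: ⌀6, A = 28.274 in², x = 3 in, Ī = 63.617 in⁴.
Bore (subtracted): ⌀5.8, A = 26.421 in², x = 3 in, Ī = 55.55 in⁴.
By symmetry the centroid is at mid-width, x̄ = 3 in.
All pieces are centred on the vertical centroidal axis, so I = ΣĪ (holes subtracted) = 8.0675 in⁴.

I_yy ≈ 8.07 in⁴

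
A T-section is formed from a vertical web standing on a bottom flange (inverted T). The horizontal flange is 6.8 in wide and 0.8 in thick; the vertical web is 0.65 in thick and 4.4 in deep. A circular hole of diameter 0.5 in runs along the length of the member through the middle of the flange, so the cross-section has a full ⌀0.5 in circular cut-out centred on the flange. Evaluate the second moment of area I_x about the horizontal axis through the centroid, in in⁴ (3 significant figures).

Split into non-overlapping primitives; take the origin at the lower-left of the bounding box.
Flange: 6.8 × 0.8, A = 5.44 in², y = 0.4 in, Ī = 0.29013 in⁴.
Web: 0.65 × 4.4, A = 2.86 in², y = 3 in, Ī = 4.6141 in⁴.
Hole (subtracted): ⌀0.5, A = 0.19635 in², y = 0.4 in, Ī = 0.003068 in⁴.
Centroid: ȳ = ΣA·y / ΣA = 1.3176 in.
Transfer each piece to the horizontal axis through the centroid using Ī + A·d² with d = y − 1.3176:
  flange: d = -0.91761 in → contributes +4.8707 in⁴
  web: d = 1.6824 in → contributes +12.709 in⁴
  hole: d = -0.91761 in → contributes −0.1684 in⁴
Total I = 17.411 in⁴.

I_x ≈ 17.4 in⁴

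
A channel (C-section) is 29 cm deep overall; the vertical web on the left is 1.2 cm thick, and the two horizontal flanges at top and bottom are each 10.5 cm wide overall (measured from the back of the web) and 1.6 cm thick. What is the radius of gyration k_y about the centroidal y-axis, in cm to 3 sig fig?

Decompose the section into non-overlapping parts with the origin at the bottom-left of its bounding rectangle.
Web: 1.2 × 29, A = 34.8 cm², x = 0.6 cm, Ī = 4.176 cm⁴.
Top flange (beyond web): 9.3 × 1.6, A = 14.88 cm², x = 5.85 cm, Ī = 107.25 cm⁴.
Bottom flange (beyond web): 9.3 × 1.6, A = 14.88 cm², x = 5.85 cm, Ī = 107.25 cm⁴.
Centroid: x̄ = ΣA·x / ΣA = 3.0201 cm.
Transfer each piece to the centroidal y-axis using Ī + A·d² with d = x − 3.0201:
  web: d = -2.4201 cm → contributes +207.99 cm⁴
  top flange (beyond web): d = 2.8299 cm → contributes +226.41 cm⁴
  bottom flange (beyond web): d = 2.8299 cm → contributes +226.41 cm⁴
Total I = 660.82 cm⁴.
Radius of gyration: k = √(I/A) = √(660.82 / 64.56) = 3.1993 cm.

k_y ≈ 3.20 cm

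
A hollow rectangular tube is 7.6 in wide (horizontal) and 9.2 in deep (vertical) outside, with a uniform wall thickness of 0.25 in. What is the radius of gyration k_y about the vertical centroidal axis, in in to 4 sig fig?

Break the section into simple shapes (no overlaps), measuring from the bottom-left corner of the bounding box.
Outer rectangle: 7.6 × 9.2, A = 69.92 in², x = 3.8 in, Ī = 336.548 in⁴.
Inner void (subtracted): 7.1 × 8.7, A = 61.77 in², x = 3.8 in, Ī = 259.485 in⁴.
By symmetry the centroid is at mid-width, x̄ = 3.8 in.
All pieces are centred on the vertical centroidal axis, so I = ΣĪ (holes subtracted) = 77.0628 in⁴.
Radius of gyration: k = √(I/A) = √(77.0628 / 8.15) = 3.07499 in.

k_y ≈ 3.075 in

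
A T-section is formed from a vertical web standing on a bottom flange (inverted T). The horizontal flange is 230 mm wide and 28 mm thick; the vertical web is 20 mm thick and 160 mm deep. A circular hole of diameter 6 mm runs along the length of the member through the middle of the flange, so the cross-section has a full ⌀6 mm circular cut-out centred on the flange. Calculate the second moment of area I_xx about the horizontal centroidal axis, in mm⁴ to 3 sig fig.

I_xx ≈ 2.61 × 10⁷ mm⁴

Treat the section as a set of non-overlapping primitives; coordinates are from the bounding-box lower-left.
Flange: 230 × 28, A = 6 440 mm², y = 14 mm, Ī = 420 747 mm⁴.
Web: 20 × 160, A = 3 200 mm², y = 108 mm, Ī = 6 826 667 mm⁴.
Hole (subtracted): ⌀6, A = 28.274 mm², y = 14 mm, Ī = 63.617 mm⁴.
Centroid: ȳ = ΣA·y / ΣA = 45.295 mm.
Transfer each piece to the horizontal centroidal axis using Ī + A·d² with d = y − 45.295:
  flange: d = -31.295 mm → contributes +6 727 979 mm⁴
  web: d = 62.705 mm → contributes +19 408 758 mm⁴
  hole: d = -31.295 mm → contributes −27 755 mm⁴
Total I = 26 108 981 mm⁴.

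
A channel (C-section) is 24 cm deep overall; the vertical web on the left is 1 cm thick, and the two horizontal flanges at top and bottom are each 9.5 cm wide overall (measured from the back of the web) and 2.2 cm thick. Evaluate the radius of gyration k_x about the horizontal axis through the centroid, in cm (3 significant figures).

Treat the section as a set of non-overlapping primitives; coordinates are from the bounding-box lower-left.
Web: 1 × 24, A = 24 cm², y = 12 cm, Ī = 1 152 cm⁴.
Top flange (beyond web): 8.5 × 2.2, A = 18.7 cm², y = 22.9 cm, Ī = 7.5423 cm⁴.
Bottom flange (beyond web): 8.5 × 2.2, A = 18.7 cm², y = 1.1 cm, Ī = 7.5423 cm⁴.
By symmetry the centroid is at mid-height, ȳ = 12 cm.
Transfer each piece to the horizontal axis through the centroid using Ī + A·d² with d = y − 12:
  web: d = 0 cm → contributes +1 152 cm⁴
  top flange (beyond web): d = 10.9 cm → contributes +2229.3 cm⁴
  bottom flange (beyond web): d = -10.9 cm → contributes +2229.3 cm⁴
Total I = 5610.6 cm⁴.
Radius of gyration: k = √(I/A) = √(5610.6 / 61.4) = 9.5592 cm.

k_x ≈ 9.56 cm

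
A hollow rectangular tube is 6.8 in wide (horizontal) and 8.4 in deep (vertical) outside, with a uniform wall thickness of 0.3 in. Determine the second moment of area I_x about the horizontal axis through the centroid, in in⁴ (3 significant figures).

Split into non-overlapping primitives; take the origin at the lower-left of the bounding box.
Outer rectangle: 6.8 × 8.4, A = 57.12 in², y = 4.2 in, Ī = 335.87 in⁴.
Inner void (subtracted): 6.2 × 7.8, A = 48.36 in², y = 4.2 in, Ī = 245.19 in⁴.
By symmetry the centroid is at mid-height, ȳ = 4.2 in.
All pieces are centred on the horizontal axis through the centroid, so I = ΣĪ (holes subtracted) = 90.68 in⁴.

I_x ≈ 90.7 in⁴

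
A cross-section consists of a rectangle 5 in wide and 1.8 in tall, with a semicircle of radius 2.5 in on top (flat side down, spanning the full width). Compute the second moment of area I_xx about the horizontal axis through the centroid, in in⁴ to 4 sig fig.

Decompose the section into non-overlapping parts with the origin at the bottom-left of its bounding rectangle.
Rectangular body: 5 × 1.8, A = 9 in², y = 0.9 in, Ī = 2.43 in⁴.
Semicircular cap: semicircle r = 2.5, A = 9.81748 in², y = 2.86103 in, Ī = 4.28738 in⁴.
Centroid: ȳ = ΣA·y / ΣA = 1.92311 in.
Transfer each piece to the horizontal axis through the centroid using Ī + A·d² with d = y − 1.92311:
  rectangular body: d = -1.02311 in → contributes +11.8508 in⁴
  semicircular cap: d = 0.93792 in → contributes +12.9238 in⁴
Total I = 24.7746 in⁴.

I_xx ≈ 24.77 in⁴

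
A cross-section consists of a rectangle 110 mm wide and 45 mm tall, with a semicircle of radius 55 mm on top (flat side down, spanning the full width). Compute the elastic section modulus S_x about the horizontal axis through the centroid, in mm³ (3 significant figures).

S_x ≈ 1.26 × 10⁵ mm³

Split into non-overlapping primitives; take the origin at the lower-left of the bounding box.
Rectangular body: 110 × 45, A = 4 950 mm², y = 22.5 mm, Ī = 835 313 mm⁴.
Semicircular cap: semicircle r = 55, A = 4751.7 mm², y = 68.343 mm, Ī = 1 004 345 mm⁴.
Centroid: ȳ = ΣA·y / ΣA = 44.953 mm.
Transfer each piece to the horizontal axis through the centroid using Ī + A·d² with d = y − 44.953:
  rectangular body: d = -22.453 mm → contributes +3 330 738 mm⁴
  semicircular cap: d = 23.39 mm → contributes +3 603 933 mm⁴
Total I = 6 934 670 mm⁴.
Extreme fibre distance c = 55.047 mm; S = I/c = 125 977 mm³.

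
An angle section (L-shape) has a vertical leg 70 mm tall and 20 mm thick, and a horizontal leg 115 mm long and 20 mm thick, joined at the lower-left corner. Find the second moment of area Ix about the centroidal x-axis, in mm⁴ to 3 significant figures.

Split into non-overlapping primitives; take the origin at the lower-left of the bounding box.
Vertical leg: 20 × 70, A = 1 400 mm², y = 35 mm, Ī = 571 667 mm⁴.
Horizontal leg (remainder): 95 × 20, A = 1 900 mm², y = 10 mm, Ī = 63 333 mm⁴.
Centroid: ȳ = ΣA·y / ΣA = 20.606 mm.
Transfer each piece to the centroidal x-axis using Ī + A·d² with d = y − 20.606:
  vertical leg: d = 14.394 mm → contributes +861 726 mm⁴
  horizontal leg (remainder): d = -10.606 mm → contributes +277 062 mm⁴
Total I = 1 138 788 mm⁴.

Ix ≈ 1.14 × 10⁶ mm⁴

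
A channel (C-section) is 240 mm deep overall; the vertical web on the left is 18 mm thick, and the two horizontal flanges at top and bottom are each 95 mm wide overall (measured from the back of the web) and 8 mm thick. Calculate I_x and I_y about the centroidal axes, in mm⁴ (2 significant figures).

I_x ≈ 3.7 × 10⁷ mm⁴, I_y ≈ 2.9 × 10⁶ mm⁴

Decompose the section into non-overlapping parts with the origin at the bottom-left of its bounding rectangle.
Web: 18 × 240, A = 4 320 mm², y = 120 mm, Ī = 20 736 000 mm⁴.
Top flange (beyond web): 77 × 8, A = 616 mm², y = 236 mm, Ī = 3 285 mm⁴.
Bottom flange (beyond web): 77 × 8, A = 616 mm², y = 4 mm, Ī = 3 285 mm⁴.
By symmetry the centroid is at mid-height, ȳ = 120 mm.
Transfer each piece to the centroidal x-axis using Ī + A·d² with d = y − 120:
  web: d = 0 mm → contributes +20 736 000 mm⁴
  top flange (beyond web): d = 116 mm → contributes +8 292 181 mm⁴
  bottom flange (beyond web): d = -116 mm → contributes +8 292 181 mm⁴
Total I = 37 320 363 mm⁴.
For the y-axis: x̄ = 19.54 mm.
Repeating about the centroidal y-axis gives I_y = 2 888 230 mm⁴.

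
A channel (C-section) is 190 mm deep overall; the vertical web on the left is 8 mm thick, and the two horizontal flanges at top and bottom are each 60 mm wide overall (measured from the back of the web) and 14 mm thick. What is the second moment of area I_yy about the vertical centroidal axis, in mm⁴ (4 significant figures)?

I_yy ≈ 1.005 × 10⁶ mm⁴

Break the section into simple shapes (no overlaps), measuring from the bottom-left corner of the bounding box.
Web: 8 × 190, A = 1 520 mm², x = 4 mm, Ī = 8106.67 mm⁴.
Top flange (beyond web): 52 × 14, A = 728 mm², x = 34 mm, Ī = 164 043 mm⁴.
Bottom flange (beyond web): 52 × 14, A = 728 mm², x = 34 mm, Ī = 164 043 mm⁴.
Centroid: x̄ = ΣA·x / ΣA = 18.6774 mm.
Transfer each piece to the vertical centroidal axis using Ī + A·d² with d = x − 18.6774:
  web: d = -14.6774 mm → contributes +335 555 mm⁴
  top flange (beyond web): d = 15.3226 mm → contributes +334 964 mm⁴
  bottom flange (beyond web): d = 15.3226 mm → contributes +334 964 mm⁴
Total I = 1 005 482 mm⁴.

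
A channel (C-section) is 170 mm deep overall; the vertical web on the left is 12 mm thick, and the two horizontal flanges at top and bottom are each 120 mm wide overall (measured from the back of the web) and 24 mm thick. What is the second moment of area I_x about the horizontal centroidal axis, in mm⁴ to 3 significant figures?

I_x ≈ 3.28 × 10⁷ mm⁴

Treat the section as a set of non-overlapping primitives; coordinates are from the bounding-box lower-left.
Web: 12 × 170, A = 2 040 mm², y = 85 mm, Ī = 4 913 000 mm⁴.
Top flange (beyond web): 108 × 24, A = 2 592 mm², y = 158 mm, Ī = 124 416 mm⁴.
Bottom flange (beyond web): 108 × 24, A = 2 592 mm², y = 12 mm, Ī = 124 416 mm⁴.
By symmetry the centroid is at mid-height, ȳ = 85 mm.
Transfer each piece to the horizontal centroidal axis using Ī + A·d² with d = y − 85:
  web: d = 0 mm → contributes +4 913 000 mm⁴
  top flange (beyond web): d = 73 mm → contributes +13 937 184 mm⁴
  bottom flange (beyond web): d = -73 mm → contributes +13 937 184 mm⁴
Total I = 32 787 368 mm⁴.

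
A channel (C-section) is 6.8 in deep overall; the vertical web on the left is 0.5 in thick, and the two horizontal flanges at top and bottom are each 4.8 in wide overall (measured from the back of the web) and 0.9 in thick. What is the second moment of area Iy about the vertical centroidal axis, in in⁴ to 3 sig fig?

Break the section into simple shapes (no overlaps), measuring from the bottom-left corner of the bounding box.
Web: 0.5 × 6.8, A = 3.4 in², x = 0.25 in, Ī = 0.070833 in⁴.
Top flange (beyond web): 4.3 × 0.9, A = 3.87 in², x = 2.65 in, Ī = 5.963 in⁴.
Bottom flange (beyond web): 4.3 × 0.9, A = 3.87 in², x = 2.65 in, Ī = 5.963 in⁴.
Centroid: x̄ = ΣA·x / ΣA = 1.9175 in.
Transfer each piece to the vertical centroidal axis using Ī + A·d² with d = x − 1.9175:
  web: d = -1.6675 in → contributes +9.5248 in⁴
  top flange (beyond web): d = 0.7325 in → contributes +8.0395 in⁴
  bottom flange (beyond web): d = 0.7325 in → contributes +8.0395 in⁴
Total I = 25.604 in⁴.

Iy ≈ 25.6 in⁴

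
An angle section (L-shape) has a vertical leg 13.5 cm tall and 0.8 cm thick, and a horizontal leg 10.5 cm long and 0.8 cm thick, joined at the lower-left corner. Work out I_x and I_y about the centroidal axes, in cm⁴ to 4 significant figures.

Treat the section as a set of non-overlapping primitives; coordinates are from the bounding-box lower-left.
Vertical leg: 0.8 × 13.5, A = 10.8 cm², y = 6.75 cm, Ī = 164.025 cm⁴.
Horizontal leg (remainder): 9.7 × 0.8, A = 7.76 cm², y = 0.4 cm, Ī = 0.413867 cm⁴.
Centroid: ȳ = ΣA·y / ΣA = 4.09504 cm.
Transfer each piece to the centroidal x-axis using Ī + A·d² with d = y − 4.09504:
  vertical leg: d = 2.65496 cm → contributes +240.152 cm⁴
  horizontal leg (remainder): d = -3.69504 cm → contributes +106.364 cm⁴
Total I = 346.516 cm⁴.
For the y-axis: x̄ = 2.59504 cm.
Repeating about the centroidal y-axis gives I_y = 185.88 cm⁴.

I_x ≈ 346.5 cm⁴, I_y ≈ 185.9 cm⁴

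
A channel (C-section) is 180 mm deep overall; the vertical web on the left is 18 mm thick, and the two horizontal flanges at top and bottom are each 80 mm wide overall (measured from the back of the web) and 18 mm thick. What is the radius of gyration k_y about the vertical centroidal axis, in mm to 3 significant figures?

Split into non-overlapping primitives; take the origin at the lower-left of the bounding box.
Web: 18 × 180, A = 3 240 mm², x = 9 mm, Ī = 87 480 mm⁴.
Top flange (beyond web): 62 × 18, A = 1 116 mm², x = 49 mm, Ī = 357 492 mm⁴.
Bottom flange (beyond web): 62 × 18, A = 1 116 mm², x = 49 mm, Ī = 357 492 mm⁴.
Centroid: x̄ = ΣA·x / ΣA = 25.316 mm.
Transfer each piece to the vertical centroidal axis using Ī + A·d² with d = x − 25.316:
  web: d = -16.316 mm → contributes +949 984 mm⁴
  top flange (beyond web): d = 23.684 mm → contributes +983 503 mm⁴
  bottom flange (beyond web): d = 23.684 mm → contributes +983 503 mm⁴
Total I = 2 916 990 mm⁴.
Radius of gyration: k = √(I/A) = √(2 916 990 / 5 472) = 23.088 mm.

k_y ≈ 23.1 mm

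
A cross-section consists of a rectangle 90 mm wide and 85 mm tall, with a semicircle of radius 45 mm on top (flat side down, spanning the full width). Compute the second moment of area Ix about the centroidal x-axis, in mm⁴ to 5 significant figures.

Treat the section as a set of non-overlapping primitives; coordinates are from the bounding-box lower-left.
Rectangular body: 90 × 85, A = 7 650 mm², y = 42.5 mm, Ī = 4 605 938 mm⁴.
Semicircular cap: semicircle r = 45, A = 3180.863 mm², y = 104.0986 mm, Ī = 450072.1 mm⁴.
Centroid: ȳ = ΣA·y / ΣA = 60.59059 mm.
Transfer each piece to the centroidal x-axis using Ī + A·d² with d = y − 60.59059:
  rectangular body: d = -18.09059 mm → contributes +7 109 548 mm⁴
  semicircular cap: d = 43.50801 mm → contributes +6 471 275 mm⁴
Total I = 13 580 823 mm⁴.

Ix ≈ 1.3581 × 10⁷ mm⁴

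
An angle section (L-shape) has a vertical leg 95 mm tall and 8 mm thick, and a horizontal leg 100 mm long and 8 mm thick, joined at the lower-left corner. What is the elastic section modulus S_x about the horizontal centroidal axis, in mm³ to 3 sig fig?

S_x ≈ 1.86 × 10⁴ mm³

Treat the section as a set of non-overlapping primitives; coordinates are from the bounding-box lower-left.
Vertical leg: 8 × 95, A = 760 mm², y = 47.5 mm, Ī = 571 583 mm⁴.
Horizontal leg (remainder): 92 × 8, A = 736 mm², y = 4 mm, Ī = 3925.3 mm⁴.
Centroid: ȳ = ΣA·y / ΣA = 26.099 mm.
Transfer each piece to the horizontal centroidal axis using Ī + A·d² with d = y − 26.099:
  vertical leg: d = 21.401 mm → contributes +919 668 mm⁴
  horizontal leg (remainder): d = -22.099 mm → contributes +363 360 mm⁴
Total I = 1 283 028 mm⁴.
Extreme fibre distance c = 68.901 mm; S = I/c = 18 621 mm³.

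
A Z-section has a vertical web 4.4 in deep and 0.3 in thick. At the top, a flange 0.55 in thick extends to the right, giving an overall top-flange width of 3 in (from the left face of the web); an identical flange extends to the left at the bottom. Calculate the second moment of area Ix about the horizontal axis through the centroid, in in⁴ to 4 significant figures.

Ix ≈ 13.21 in⁴

Decompose the section into non-overlapping parts with the origin at the bottom-left of its bounding rectangle.
Web: 0.3 × 4.4, A = 1.32 in², y = 2.2 in, Ī = 2.1296 in⁴.
Top flange (beyond web): 2.7 × 0.55, A = 1.485 in², y = 4.125 in, Ī = 0.0374344 in⁴.
Bottom flange (beyond web): 2.7 × 0.55, A = 1.485 in², y = 0.275 in, Ī = 0.0374344 in⁴.
Centroid: ȳ = ΣA·y / ΣA = 2.2 in.
Transfer each piece to the horizontal axis through the centroid using Ī + A·d² with d = y − 2.2:
  web: d = 0 in → contributes +2.1296 in⁴
  top flange (beyond web): d = 1.925 in → contributes +5.54029 in⁴
  bottom flange (beyond web): d = -1.925 in → contributes +5.54029 in⁴
Total I = 13.2102 in⁴.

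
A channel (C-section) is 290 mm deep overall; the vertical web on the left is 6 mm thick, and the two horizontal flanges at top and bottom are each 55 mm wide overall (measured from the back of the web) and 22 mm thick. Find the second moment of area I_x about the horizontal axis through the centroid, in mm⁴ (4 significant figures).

I_x ≈ 5.099 × 10⁷ mm⁴

Decompose the section into non-overlapping parts with the origin at the bottom-left of its bounding rectangle.
Web: 6 × 290, A = 1 740 mm², y = 145 mm, Ī = 12 194 500 mm⁴.
Top flange (beyond web): 49 × 22, A = 1 078 mm², y = 279 mm, Ī = 43479.3 mm⁴.
Bottom flange (beyond web): 49 × 22, A = 1 078 mm², y = 11 mm, Ī = 43479.3 mm⁴.
By symmetry the centroid is at mid-height, ȳ = 145 mm.
Transfer each piece to the horizontal axis through the centroid using Ī + A·d² with d = y − 145:
  web: d = 0 mm → contributes +12 194 500 mm⁴
  top flange (beyond web): d = 134 mm → contributes +19 400 047 mm⁴
  bottom flange (beyond web): d = -134 mm → contributes +19 400 047 mm⁴
Total I = 50 994 595 mm⁴.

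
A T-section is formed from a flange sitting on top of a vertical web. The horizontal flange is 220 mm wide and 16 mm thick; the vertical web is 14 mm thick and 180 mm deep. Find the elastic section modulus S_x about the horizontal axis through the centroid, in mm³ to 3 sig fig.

S_x ≈ 1.43 × 10⁵ mm³

Decompose the section into non-overlapping parts with the origin at the bottom-left of its bounding rectangle.
Flange: 220 × 16, A = 3 520 mm², y = 188 mm, Ī = 75 093 mm⁴.
Web: 14 × 180, A = 2 520 mm², y = 90 mm, Ī = 6 804 000 mm⁴.
Centroid: ȳ = ΣA·y / ΣA = 147.11 mm.
Transfer each piece to the horizontal axis through the centroid using Ī + A·d² with d = y − 147.11:
  flange: d = 40.887 mm → contributes +5 959 762 mm⁴
  web: d = -57.113 mm → contributes +15 023 855 mm⁴
Total I = 20 983 617 mm⁴.
Extreme fibre distance c = 147.11 mm; S = I/c = 142 636 mm³.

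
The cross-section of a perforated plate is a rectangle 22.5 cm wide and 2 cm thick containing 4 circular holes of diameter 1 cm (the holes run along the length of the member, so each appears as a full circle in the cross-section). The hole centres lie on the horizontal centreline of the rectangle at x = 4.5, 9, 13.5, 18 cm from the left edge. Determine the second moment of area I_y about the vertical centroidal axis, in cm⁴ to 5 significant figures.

I_y ≈ 1818.7 cm⁴

Split into non-overlapping primitives; take the origin at the lower-left of the bounding box.
Plate: 22.5 × 2, A = 45 cm², x = 11.25 cm, Ī = 1898.438 cm⁴.
Hole 1 (subtracted): ⌀1, A = 0.7853982 cm², x = 4.5 cm, Ī = 0.04908739 cm⁴.
Hole 2 (subtracted): ⌀1, A = 0.7853982 cm², x = 9 cm, Ī = 0.04908739 cm⁴.
Hole 3 (subtracted): ⌀1, A = 0.7853982 cm², x = 13.5 cm, Ī = 0.04908739 cm⁴.
Hole 4 (subtracted): ⌀1, A = 0.7853982 cm², x = 18 cm, Ī = 0.04908739 cm⁴.
By symmetry the centroid is at mid-width, x̄ = 11.25 cm.
Transfer each piece to the vertical centroidal axis using Ī + A·d² with d = x − 11.25:
  plate: d = 0 cm → contributes +1898.438 cm⁴
  hole 1: d = -6.75 cm → contributes −35.83379 cm⁴
  hole 2: d = -2.25 cm → contributes −4.025166 cm⁴
  hole 3: d = 2.25 cm → contributes −4.025166 cm⁴
  hole 4: d = 6.75 cm → contributes −35.83379 cm⁴
Total I = 1818.72 cm⁴.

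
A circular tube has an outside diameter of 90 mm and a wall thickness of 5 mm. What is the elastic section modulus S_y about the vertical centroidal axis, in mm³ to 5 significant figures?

S_y ≈ 2.6889 × 10⁴ mm³

Break the section into simple shapes (no overlaps), measuring from the bottom-left corner of the bounding box.
Outer circle: ⌀90, A = 6361.725 mm², x = 45 mm, Ī = 3 220 623 mm⁴.
Bore (subtracted): ⌀80, A = 5026.548 mm², x = 45 mm, Ī = 2 010 619 mm⁴.
By symmetry the centroid is at mid-width, x̄ = 45 mm.
All pieces are centred on the vertical centroidal axis, so I = ΣĪ (holes subtracted) = 1 210 004 mm⁴.
Extreme fibre distance c = 45 mm; S = I/c = 26888.98 mm³.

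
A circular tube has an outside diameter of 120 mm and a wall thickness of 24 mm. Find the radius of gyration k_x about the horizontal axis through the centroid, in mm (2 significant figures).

k_x ≈ 35 mm

Decompose the section into non-overlapping parts with the origin at the bottom-left of its bounding rectangle.
Outer circle: ⌀120, A = 11 310 mm², y = 60 mm, Ī = 10 178 760 mm⁴.
Bore (subtracted): ⌀72, A = 4 072 mm², y = 60 mm, Ī = 1 319 167 mm⁴.
By symmetry the centroid is at mid-height, ȳ = 60 mm.
All pieces are centred on the horizontal axis through the centroid, so I = ΣĪ (holes subtracted) = 8 859 593 mm⁴.
Radius of gyration: k = √(I/A) = √(8 859 593 / 7 238) = 34.99 mm.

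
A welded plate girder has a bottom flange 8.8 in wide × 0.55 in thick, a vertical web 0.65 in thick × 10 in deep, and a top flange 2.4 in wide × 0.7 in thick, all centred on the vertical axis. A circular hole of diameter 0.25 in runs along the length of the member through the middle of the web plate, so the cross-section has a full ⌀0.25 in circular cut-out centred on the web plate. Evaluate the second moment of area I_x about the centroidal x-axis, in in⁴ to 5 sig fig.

I_x ≈ 216.02 in⁴

Break the section into simple shapes (no overlaps), measuring from the bottom-left corner of the bounding box.
Bottom plate: 8.8 × 0.55, A = 4.84 in², y = 0.275 in, Ī = 0.1220083 in⁴.
Web plate: 0.65 × 10, A = 6.5 in², y = 5.55 in, Ī = 54.16667 in⁴.
Top plate: 2.4 × 0.7, A = 1.68 in², y = 10.9 in, Ī = 0.0686 in⁴.
Hole (subtracted): ⌀0.25, A = 0.04908739 in², y = 5.55 in, Ī = 0.0001917476 in⁴.
Centroid: ȳ = ΣA·y / ΣA = 4.274608 in.
Transfer each piece to the centroidal x-axis using Ī + A·d² with d = y − 4.274608:
  bottom plate: d = -3.999608 in → contributes +77.54683 in⁴
  web plate: d = 1.275392 in → contributes +64.73973 in⁴
  top plate: d = 6.625392 in → contributes +73.81358 in⁴
  hole: d = 1.275392 in → contributes −0.08003852 in⁴
Total I = 216.0201 in⁴.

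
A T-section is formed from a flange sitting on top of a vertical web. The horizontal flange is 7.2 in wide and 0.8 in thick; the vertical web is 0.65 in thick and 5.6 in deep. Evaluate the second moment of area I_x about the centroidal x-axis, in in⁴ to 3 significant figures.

Decompose the section into non-overlapping parts with the origin at the bottom-left of its bounding rectangle.
Flange: 7.2 × 0.8, A = 5.76 in², y = 6 in, Ī = 0.3072 in⁴.
Web: 0.65 × 5.6, A = 3.64 in², y = 2.8 in, Ī = 9.5125 in⁴.
Centroid: ȳ = ΣA·y / ΣA = 4.7609 in.
Transfer each piece to the centroidal x-axis using Ī + A·d² with d = y − 4.7609:
  flange: d = 1.2391 in → contributes +9.1516 in⁴
  web: d = -1.9609 in → contributes +23.508 in⁴
Total I = 32.66 in⁴.

I_x ≈ 32.7 in⁴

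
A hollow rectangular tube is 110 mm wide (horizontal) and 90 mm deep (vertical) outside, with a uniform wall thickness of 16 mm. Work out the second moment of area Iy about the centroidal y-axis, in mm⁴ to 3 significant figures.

Iy ≈ 7.69 × 10⁶ mm⁴

Break the section into simple shapes (no overlaps), measuring from the bottom-left corner of the bounding box.
Outer rectangle: 110 × 90, A = 9 900 mm², x = 55 mm, Ī = 9 982 500 mm⁴.
Inner void (subtracted): 78 × 58, A = 4 524 mm², x = 55 mm, Ī = 2 293 668 mm⁴.
By symmetry the centroid is at mid-width, x̄ = 55 mm.
All pieces are centred on the centroidal y-axis, so I = ΣĪ (holes subtracted) = 7 688 832 mm⁴.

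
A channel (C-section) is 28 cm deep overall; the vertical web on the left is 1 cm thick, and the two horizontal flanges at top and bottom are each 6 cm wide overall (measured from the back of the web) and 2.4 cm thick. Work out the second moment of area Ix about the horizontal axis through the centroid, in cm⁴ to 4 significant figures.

Ix ≈ 5773 cm⁴

Split into non-overlapping primitives; take the origin at the lower-left of the bounding box.
Web: 1 × 28, A = 28 cm², y = 14 cm, Ī = 1829.33 cm⁴.
Top flange (beyond web): 5 × 2.4, A = 12 cm², y = 26.8 cm, Ī = 5.76 cm⁴.
Bottom flange (beyond web): 5 × 2.4, A = 12 cm², y = 1.2 cm, Ī = 5.76 cm⁴.
By symmetry the centroid is at mid-height, ȳ = 14 cm.
Transfer each piece to the horizontal axis through the centroid using Ī + A·d² with d = y − 14:
  web: d = 0 cm → contributes +1829.33 cm⁴
  top flange (beyond web): d = 12.8 cm → contributes +1971.84 cm⁴
  bottom flange (beyond web): d = -12.8 cm → contributes +1971.84 cm⁴
Total I = 5773.01 cm⁴.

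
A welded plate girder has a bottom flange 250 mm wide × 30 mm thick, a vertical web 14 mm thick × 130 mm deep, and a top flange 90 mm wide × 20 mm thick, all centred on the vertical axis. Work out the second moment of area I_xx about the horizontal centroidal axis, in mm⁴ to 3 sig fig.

Decompose the section into non-overlapping parts with the origin at the bottom-left of its bounding rectangle.
Bottom plate: 250 × 30, A = 7 500 mm², y = 15 mm, Ī = 562 500 mm⁴.
Web plate: 14 × 130, A = 1 820 mm², y = 95 mm, Ī = 2 563 167 mm⁴.
Top plate: 90 × 20, A = 1 800 mm², y = 170 mm, Ī = 60 000 mm⁴.
Centroid: ȳ = ΣA·y / ΣA = 53.183 mm.
Transfer each piece to the horizontal centroidal axis using Ī + A·d² with d = y − 53.183:
  bottom plate: d = -38.183 mm → contributes +11 497 321 mm⁴
  web plate: d = 41.817 mm → contributes +5 745 662 mm⁴
  top plate: d = 116.82 mm → contributes +24 622 990 mm⁴
Total I = 41 865 972 mm⁴.

I_xx ≈ 4.19 × 10⁷ mm⁴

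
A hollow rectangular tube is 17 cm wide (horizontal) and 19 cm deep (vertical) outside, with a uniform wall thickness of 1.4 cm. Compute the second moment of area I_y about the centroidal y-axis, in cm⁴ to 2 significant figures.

Treat the section as a set of non-overlapping primitives; coordinates are from the bounding-box lower-left.
Outer rectangle: 17 × 19, A = 323 cm², x = 8.5 cm, Ī = 7 779 cm⁴.
Inner void (subtracted): 14.2 × 16.2, A = 230 cm², x = 8.5 cm, Ī = 3 865 cm⁴.
By symmetry the centroid is at mid-width, x̄ = 8.5 cm.
All pieces are centred on the centroidal y-axis, so I = ΣĪ (holes subtracted) = 3 913 cm⁴.

I_y ≈ 3900 cm⁴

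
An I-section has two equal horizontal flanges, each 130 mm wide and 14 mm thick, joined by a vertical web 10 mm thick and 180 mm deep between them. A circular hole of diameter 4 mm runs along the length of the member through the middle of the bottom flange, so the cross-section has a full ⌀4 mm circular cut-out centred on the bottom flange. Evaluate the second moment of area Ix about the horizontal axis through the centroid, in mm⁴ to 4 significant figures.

Ix ≈ 3.905 × 10⁷ mm⁴

Decompose the section into non-overlapping parts with the origin at the bottom-left of its bounding rectangle.
Bottom flange: 130 × 14, A = 1 820 mm², y = 7 mm, Ī = 29726.7 mm⁴.
Web: 10 × 180, A = 1 800 mm², y = 104 mm, Ī = 4 860 000 mm⁴.
Top flange: 130 × 14, A = 1 820 mm², y = 201 mm, Ī = 29726.7 mm⁴.
Hole (subtracted): ⌀4, A = 12.5664 mm², y = 7 mm, Ī = 12.5664 mm⁴.
Centroid: ȳ = ΣA·y / ΣA = 104.225 mm.
Transfer each piece to the horizontal axis through the centroid using Ī + A·d² with d = y − 104.225:
  bottom flange: d = -97.2246 mm → contributes +17 233 496 mm⁴
  web: d = -0.224588 mm → contributes +4 860 091 mm⁴
  top flange: d = 96.7754 mm → contributes +17 074 901 mm⁴
  hole: d = -97.2246 mm → contributes −118 798 mm⁴
Total I = 39 049 690 mm⁴.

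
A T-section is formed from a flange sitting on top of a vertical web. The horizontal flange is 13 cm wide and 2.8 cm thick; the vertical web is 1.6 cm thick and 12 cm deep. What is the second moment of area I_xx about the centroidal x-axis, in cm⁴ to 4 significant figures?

I_xx ≈ 942.5 cm⁴

Treat the section as a set of non-overlapping primitives; coordinates are from the bounding-box lower-left.
Flange: 13 × 2.8, A = 36.4 cm², y = 13.4 cm, Ī = 23.7813 cm⁴.
Web: 1.6 × 12, A = 19.2 cm², y = 6 cm, Ī = 230.4 cm⁴.
Centroid: ȳ = ΣA·y / ΣA = 10.8446 cm.
Transfer each piece to the centroidal x-axis using Ī + A·d² with d = y − 10.8446:
  flange: d = 2.5554 cm → contributes +261.475 cm⁴
  web: d = -4.8446 cm → contributes +681.028 cm⁴
Total I = 942.503 cm⁴.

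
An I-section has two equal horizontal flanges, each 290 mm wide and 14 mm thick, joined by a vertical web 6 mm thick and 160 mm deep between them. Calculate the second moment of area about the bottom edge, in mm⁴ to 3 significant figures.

I_base ≈ 1.44 × 10⁸ mm⁴

Treat the section as a set of non-overlapping primitives; coordinates are from the bounding-box lower-left.
Bottom flange: 290 × 14, A = 4 060 mm², y = 7 mm, Ī = 66 313 mm⁴.
Web: 6 × 160, A = 960 mm², y = 94 mm, Ī = 2 048 000 mm⁴.
Top flange: 290 × 14, A = 4 060 mm², y = 181 mm, Ī = 66 313 mm⁴.
Transfer each piece to a horizontal axis along the bottom face using Ī + A·d² with d = y − 0:
  bottom flange: d = 7 mm → contributes +265 253 mm⁴
  web: d = 94 mm → contributes +10 530 560 mm⁴
  top flange: d = 181 mm → contributes +133 075 973 mm⁴
Total I = 143 871 787 mm⁴.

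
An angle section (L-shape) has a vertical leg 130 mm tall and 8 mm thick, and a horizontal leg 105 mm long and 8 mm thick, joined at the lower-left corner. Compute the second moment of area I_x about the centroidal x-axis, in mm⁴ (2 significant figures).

I_x ≈ 3.1 × 10⁶ mm⁴

Decompose the section into non-overlapping parts with the origin at the bottom-left of its bounding rectangle.
Vertical leg: 8 × 130, A = 1 040 mm², y = 65 mm, Ī = 1 464 667 mm⁴.
Horizontal leg (remainder): 97 × 8, A = 776 mm², y = 4 mm, Ī = 4 139 mm⁴.
Centroid: ȳ = ΣA·y / ΣA = 38.93 mm.
Transfer each piece to the centroidal x-axis using Ī + A·d² with d = y − 38.93:
  vertical leg: d = 26.07 mm → contributes +2 171 285 mm⁴
  horizontal leg (remainder): d = -34.93 mm → contributes +951 153 mm⁴
Total I = 3 122 437 mm⁴.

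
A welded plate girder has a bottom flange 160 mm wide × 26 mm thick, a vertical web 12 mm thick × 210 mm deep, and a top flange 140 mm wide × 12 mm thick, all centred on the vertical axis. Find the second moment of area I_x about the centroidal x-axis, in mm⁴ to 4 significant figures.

I_x ≈ 7.705 × 10⁷ mm⁴

Split into non-overlapping primitives; take the origin at the lower-left of the bounding box.
Bottom plate: 160 × 26, A = 4 160 mm², y = 13 mm, Ī = 234 347 mm⁴.
Web plate: 12 × 210, A = 2 520 mm², y = 131 mm, Ī = 9 261 000 mm⁴.
Top plate: 140 × 12, A = 1 680 mm², y = 242 mm, Ī = 20 160 mm⁴.
Centroid: ȳ = ΣA·y / ΣA = 94.5885 mm.
Transfer each piece to the centroidal x-axis using Ī + A·d² with d = y − 94.5885:
  bottom plate: d = -81.5885 mm → contributes +27 926 161 mm⁴
  web plate: d = 36.4115 mm → contributes +12 602 006 mm⁴
  top plate: d = 147.411 mm → contributes +36 526 804 mm⁴
Total I = 77 054 971 mm⁴.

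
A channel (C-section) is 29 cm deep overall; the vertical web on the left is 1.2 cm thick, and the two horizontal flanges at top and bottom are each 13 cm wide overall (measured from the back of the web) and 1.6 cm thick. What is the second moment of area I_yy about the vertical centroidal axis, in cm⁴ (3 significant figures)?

Split into non-overlapping primitives; take the origin at the lower-left of the bounding box.
Web: 1.2 × 29, A = 34.8 cm², x = 0.6 cm, Ī = 4.176 cm⁴.
Top flange (beyond web): 11.8 × 1.6, A = 18.88 cm², x = 7.1 cm, Ī = 219.07 cm⁴.
Bottom flange (beyond web): 11.8 × 1.6, A = 18.88 cm², x = 7.1 cm, Ī = 219.07 cm⁴.
Centroid: x̄ = ΣA·x / ΣA = 3.9826 cm.
Transfer each piece to the vertical centroidal axis using Ī + A·d² with d = x − 3.9826:
  web: d = -3.3826 cm → contributes +402.35 cm⁴
  top flange (beyond web): d = 3.1174 cm → contributes +402.55 cm⁴
  bottom flange (beyond web): d = 3.1174 cm → contributes +402.55 cm⁴
Total I = 1207.5 cm⁴.

I_yy ≈ 1210 cm⁴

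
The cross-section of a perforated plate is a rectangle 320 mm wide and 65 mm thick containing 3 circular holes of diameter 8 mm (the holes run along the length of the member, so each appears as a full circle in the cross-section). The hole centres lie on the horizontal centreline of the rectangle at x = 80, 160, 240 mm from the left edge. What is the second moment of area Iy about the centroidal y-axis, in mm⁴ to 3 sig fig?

Iy ≈ 1.77 × 10⁸ mm⁴

Split into non-overlapping primitives; take the origin at the lower-left of the bounding box.
Plate: 320 × 65, A = 20 800 mm², x = 160 mm, Ī = 177 493 333 mm⁴.
Hole 1 (subtracted): ⌀8, A = 50.265 mm², x = 80 mm, Ī = 201.06 mm⁴.
Hole 2 (subtracted): ⌀8, A = 50.265 mm², x = 160 mm, Ī = 201.06 mm⁴.
Hole 3 (subtracted): ⌀8, A = 50.265 mm², x = 240 mm, Ī = 201.06 mm⁴.
By symmetry the centroid is at mid-width, x̄ = 160 mm.
Transfer each piece to the centroidal y-axis using Ī + A·d² with d = x − 160:
  plate: d = 0 mm → contributes +177 493 333 mm⁴
  hole 1: d = -80 mm → contributes −321 900 mm⁴
  hole 2: d = 0 mm → contributes −201.06 mm⁴
  hole 3: d = 80 mm → contributes −321 900 mm⁴
Total I = 176 849 332 mm⁴.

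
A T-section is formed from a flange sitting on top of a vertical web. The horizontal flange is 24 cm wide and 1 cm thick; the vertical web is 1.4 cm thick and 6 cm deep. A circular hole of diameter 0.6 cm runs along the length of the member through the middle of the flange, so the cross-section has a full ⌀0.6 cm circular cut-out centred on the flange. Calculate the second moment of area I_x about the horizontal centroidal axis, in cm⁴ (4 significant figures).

I_x ≈ 103.2 cm⁴

Break the section into simple shapes (no overlaps), measuring from the bottom-left corner of the bounding box.
Flange: 24 × 1, A = 24 cm², y = 6.5 cm, Ī = 2 cm⁴.
Web: 1.4 × 6, A = 8.4 cm², y = 3 cm, Ī = 25.2 cm⁴.
Hole (subtracted): ⌀0.6, A = 0.282743 cm², y = 6.5 cm, Ī = 0.00636173 cm⁴.
Centroid: ȳ = ΣA·y / ΣA = 5.5846 cm.
Transfer each piece to the horizontal centroidal axis using Ī + A·d² with d = y − 5.5846:
  flange: d = 0.915396 cm → contributes +22.1108 cm⁴
  web: d = -2.5846 cm → contributes +81.3135 cm⁴
  hole: d = 0.915396 cm → contributes −0.243286 cm⁴
Total I = 103.181 cm⁴.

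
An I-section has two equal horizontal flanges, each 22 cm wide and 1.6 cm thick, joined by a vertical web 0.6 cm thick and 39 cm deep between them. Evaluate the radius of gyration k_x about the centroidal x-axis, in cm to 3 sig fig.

Break the section into simple shapes (no overlaps), measuring from the bottom-left corner of the bounding box.
Bottom flange: 22 × 1.6, A = 35.2 cm², y = 0.8 cm, Ī = 7.5093 cm⁴.
Web: 0.6 × 39, A = 23.4 cm², y = 21.1 cm, Ī = 2 966 cm⁴.
Top flange: 22 × 1.6, A = 35.2 cm², y = 41.4 cm, Ī = 7.5093 cm⁴.
By symmetry the centroid is at mid-height, ȳ = 21.1 cm.
Transfer each piece to the centroidal x-axis using Ī + A·d² with d = y − 21.1:
  bottom flange: d = -20.3 cm → contributes +14 513 cm⁴
  web: d = 0 cm → contributes +2 966 cm⁴
  top flange: d = 20.3 cm → contributes +14 513 cm⁴
Total I = 31 992 cm⁴.
Radius of gyration: k = √(I/A) = √(31 992 / 93.8) = 18.468 cm.

k_x ≈ 18.5 cm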